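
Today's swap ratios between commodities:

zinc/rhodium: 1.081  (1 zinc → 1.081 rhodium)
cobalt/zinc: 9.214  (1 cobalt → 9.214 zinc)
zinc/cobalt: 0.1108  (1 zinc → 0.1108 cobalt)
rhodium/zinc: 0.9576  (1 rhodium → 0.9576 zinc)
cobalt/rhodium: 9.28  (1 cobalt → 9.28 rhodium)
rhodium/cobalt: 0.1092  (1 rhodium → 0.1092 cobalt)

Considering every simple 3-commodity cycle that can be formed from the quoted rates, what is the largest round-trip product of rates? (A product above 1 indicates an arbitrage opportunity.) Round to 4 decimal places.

cobalt→zinc→rhodium→cobalt: 9.214 × 1.081 × 0.1092 = 1.08767
cobalt→rhodium→zinc→cobalt: 9.28 × 0.9576 × 0.1108 = 0.98463
Maximum is cobalt→zinc→rhodium→cobalt at 1.0877; arbitrage exists.

1.0877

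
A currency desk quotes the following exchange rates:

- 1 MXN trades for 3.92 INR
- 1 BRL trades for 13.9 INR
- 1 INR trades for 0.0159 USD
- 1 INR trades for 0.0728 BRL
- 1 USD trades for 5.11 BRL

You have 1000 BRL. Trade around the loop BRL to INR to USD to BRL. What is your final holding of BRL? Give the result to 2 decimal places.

1129.36

1000 BRL × 13.9 = 13900 INR
13900 INR × 0.0159 = 221.01 USD
221.01 USD × 5.11 = 1129.3611 BRL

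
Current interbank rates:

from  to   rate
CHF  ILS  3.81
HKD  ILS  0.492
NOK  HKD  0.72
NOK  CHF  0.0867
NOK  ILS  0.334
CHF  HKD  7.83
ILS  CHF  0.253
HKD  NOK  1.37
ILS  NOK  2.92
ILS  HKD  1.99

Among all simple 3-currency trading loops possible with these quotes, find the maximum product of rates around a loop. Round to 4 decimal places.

ILS→NOK→HKD→ILS: 2.92 × 0.72 × 0.492 = 1.03438
ILS→CHF→HKD→ILS: 0.253 × 7.83 × 0.492 = 0.97465
ILS→NOK→CHF→ILS: 2.92 × 0.0867 × 3.81 = 0.96455
CHF→HKD→NOK→CHF: 7.83 × 1.37 × 0.0867 = 0.93004
ILS→HKD→NOK→ILS: 1.99 × 1.37 × 0.334 = 0.91058
Maximum is ILS→NOK→HKD→ILS at 1.0344; arbitrage exists.

1.0344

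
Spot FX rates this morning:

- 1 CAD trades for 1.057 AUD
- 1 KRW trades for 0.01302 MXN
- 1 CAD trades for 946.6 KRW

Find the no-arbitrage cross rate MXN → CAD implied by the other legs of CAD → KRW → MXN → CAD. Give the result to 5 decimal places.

0.08114

Known legs of the cycle: 946.6 × 0.01302 = 12.324732
For no arbitrage the full-cycle product must be 1, so the missing rate is 1 / 12.324732 ≈ 0.0811377.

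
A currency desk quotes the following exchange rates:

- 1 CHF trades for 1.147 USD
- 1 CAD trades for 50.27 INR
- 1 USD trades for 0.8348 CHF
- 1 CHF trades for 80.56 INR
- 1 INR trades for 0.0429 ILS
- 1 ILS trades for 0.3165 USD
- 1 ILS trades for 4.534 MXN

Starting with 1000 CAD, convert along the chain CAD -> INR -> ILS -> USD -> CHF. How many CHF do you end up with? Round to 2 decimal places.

569.80

1000 CAD × 50.27 = 50270 INR
50270 INR × 0.0429 = 2156.583 ILS
2156.583 ILS × 0.3165 = 682.5585195 USD
682.5585195 USD × 0.8348 = 569.7998520786 CHF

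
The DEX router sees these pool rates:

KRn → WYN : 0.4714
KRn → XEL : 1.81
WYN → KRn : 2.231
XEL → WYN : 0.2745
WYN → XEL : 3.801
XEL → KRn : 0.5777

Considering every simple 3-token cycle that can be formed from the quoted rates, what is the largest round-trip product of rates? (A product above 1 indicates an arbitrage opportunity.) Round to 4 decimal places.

1.1085

XEL→WYN→KRn→XEL: 0.2745 × 2.231 × 1.81 = 1.10846
XEL→KRn→WYN→XEL: 0.5777 × 0.4714 × 3.801 = 1.03512
Maximum is XEL→WYN→KRn→XEL at 1.1085; arbitrage exists.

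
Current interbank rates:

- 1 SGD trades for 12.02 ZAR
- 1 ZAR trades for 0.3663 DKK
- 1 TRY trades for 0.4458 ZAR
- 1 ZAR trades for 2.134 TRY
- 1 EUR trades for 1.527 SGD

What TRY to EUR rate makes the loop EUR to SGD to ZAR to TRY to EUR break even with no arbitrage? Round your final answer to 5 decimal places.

Known legs of the cycle: 1.527 × 12.02 × 2.134 = 39.16858836
For no arbitrage the full-cycle product must be 1, so the missing rate is 1 / 39.16858836 ≈ 0.0255307.

0.02553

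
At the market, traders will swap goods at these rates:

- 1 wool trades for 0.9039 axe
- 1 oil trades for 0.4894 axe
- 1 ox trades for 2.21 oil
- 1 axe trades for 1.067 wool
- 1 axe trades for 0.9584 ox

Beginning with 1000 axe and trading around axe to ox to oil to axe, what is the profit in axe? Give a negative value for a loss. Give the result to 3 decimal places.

1000 axe × 0.9584 = 958.4 ox
958.4 ox × 2.21 = 2118.064 oil
2118.064 oil × 0.4894 = 1036.5805216 axe
Net change: 1036.5805216 − 1000 = 36.5805216 axe

36.581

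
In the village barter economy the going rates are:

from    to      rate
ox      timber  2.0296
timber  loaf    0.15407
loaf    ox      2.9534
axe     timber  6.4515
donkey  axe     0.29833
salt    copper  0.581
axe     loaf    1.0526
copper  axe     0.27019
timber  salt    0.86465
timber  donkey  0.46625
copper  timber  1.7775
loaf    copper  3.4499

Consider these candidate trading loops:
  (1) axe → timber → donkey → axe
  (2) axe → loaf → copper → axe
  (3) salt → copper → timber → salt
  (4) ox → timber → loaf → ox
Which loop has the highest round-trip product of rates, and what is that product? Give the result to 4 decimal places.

0.9812

(1) 6.4515 × 0.46625 × 0.29833 = 0.89738
(2) 1.0526 × 3.4499 × 0.27019 = 0.98116
(3) 0.581 × 1.7775 × 0.86465 = 0.89295
(4) 2.0296 × 0.15407 × 2.9534 = 0.92353
Highest is cycle (2) at 0.9812 (≤1, no arbitrage).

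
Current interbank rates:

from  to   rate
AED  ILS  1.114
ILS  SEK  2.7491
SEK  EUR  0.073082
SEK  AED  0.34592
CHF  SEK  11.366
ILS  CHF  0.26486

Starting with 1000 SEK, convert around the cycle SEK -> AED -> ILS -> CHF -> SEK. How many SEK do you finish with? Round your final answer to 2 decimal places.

1160.07

1000 SEK × 0.34592 = 345.92 AED
345.92 AED × 1.114 = 385.35488 ILS
385.35488 ILS × 0.26486 = 102.0650935168 CHF
102.0650935168 CHF × 11.366 = 1160.0718529119488 SEK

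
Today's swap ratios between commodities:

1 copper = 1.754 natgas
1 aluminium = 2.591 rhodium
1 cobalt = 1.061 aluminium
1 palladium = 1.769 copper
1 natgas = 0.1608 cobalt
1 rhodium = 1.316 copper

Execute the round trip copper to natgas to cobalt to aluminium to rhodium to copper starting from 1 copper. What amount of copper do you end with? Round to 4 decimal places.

1 copper × 1.754 = 1.754 natgas
1.754 natgas × 0.1608 = 0.2820432 cobalt
0.2820432 cobalt × 1.061 = 0.2992478352 aluminium
0.2992478352 aluminium × 2.591 = 0.7753511410032 rhodium
0.7753511410032 rhodium × 1.316 = 1.0203621015602112 copper

1.0204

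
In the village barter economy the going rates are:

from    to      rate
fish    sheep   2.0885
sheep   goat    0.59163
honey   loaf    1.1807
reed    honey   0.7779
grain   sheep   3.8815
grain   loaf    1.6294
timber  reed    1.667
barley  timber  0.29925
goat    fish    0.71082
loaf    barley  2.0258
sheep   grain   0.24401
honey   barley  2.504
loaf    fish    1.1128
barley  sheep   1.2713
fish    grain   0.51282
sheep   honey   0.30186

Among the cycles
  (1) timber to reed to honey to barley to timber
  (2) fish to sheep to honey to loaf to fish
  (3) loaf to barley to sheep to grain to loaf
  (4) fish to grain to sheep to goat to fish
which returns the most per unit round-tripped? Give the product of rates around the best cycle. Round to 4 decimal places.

1.0240

(1) 1.667 × 0.7779 × 2.504 × 0.29925 = 0.97169
(2) 2.0885 × 0.30186 × 1.1807 × 1.1128 = 0.82832
(3) 2.0258 × 1.2713 × 0.24401 × 1.6294 = 1.02395
(4) 0.51282 × 3.8815 × 0.59163 × 0.71082 = 0.83709
Highest is cycle (3) at 1.0240 (>1, arbitrage).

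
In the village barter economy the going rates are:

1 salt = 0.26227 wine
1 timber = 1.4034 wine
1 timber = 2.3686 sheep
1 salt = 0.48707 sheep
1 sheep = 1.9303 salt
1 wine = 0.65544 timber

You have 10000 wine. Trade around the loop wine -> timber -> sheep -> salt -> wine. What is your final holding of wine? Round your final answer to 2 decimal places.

10000 wine × 0.65544 = 6554.4 timber
6554.4 timber × 2.3686 = 15524.75184 sheep
15524.75184 sheep × 1.9303 = 29967.428476752 salt
29967.428476752 salt × 0.26227 = 7859.55746659774704 wine

7859.56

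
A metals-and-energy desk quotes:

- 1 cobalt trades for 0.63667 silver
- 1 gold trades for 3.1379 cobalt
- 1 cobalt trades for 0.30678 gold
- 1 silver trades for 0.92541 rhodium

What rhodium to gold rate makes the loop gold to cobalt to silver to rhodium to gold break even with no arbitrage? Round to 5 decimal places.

0.54089

Known legs of the cycle: 3.1379 × 0.63667 × 0.92541 = 1.84879038431013
For no arbitrage the full-cycle product must be 1, so the missing rate is 1 / 1.84879038431013 ≈ 0.5408942.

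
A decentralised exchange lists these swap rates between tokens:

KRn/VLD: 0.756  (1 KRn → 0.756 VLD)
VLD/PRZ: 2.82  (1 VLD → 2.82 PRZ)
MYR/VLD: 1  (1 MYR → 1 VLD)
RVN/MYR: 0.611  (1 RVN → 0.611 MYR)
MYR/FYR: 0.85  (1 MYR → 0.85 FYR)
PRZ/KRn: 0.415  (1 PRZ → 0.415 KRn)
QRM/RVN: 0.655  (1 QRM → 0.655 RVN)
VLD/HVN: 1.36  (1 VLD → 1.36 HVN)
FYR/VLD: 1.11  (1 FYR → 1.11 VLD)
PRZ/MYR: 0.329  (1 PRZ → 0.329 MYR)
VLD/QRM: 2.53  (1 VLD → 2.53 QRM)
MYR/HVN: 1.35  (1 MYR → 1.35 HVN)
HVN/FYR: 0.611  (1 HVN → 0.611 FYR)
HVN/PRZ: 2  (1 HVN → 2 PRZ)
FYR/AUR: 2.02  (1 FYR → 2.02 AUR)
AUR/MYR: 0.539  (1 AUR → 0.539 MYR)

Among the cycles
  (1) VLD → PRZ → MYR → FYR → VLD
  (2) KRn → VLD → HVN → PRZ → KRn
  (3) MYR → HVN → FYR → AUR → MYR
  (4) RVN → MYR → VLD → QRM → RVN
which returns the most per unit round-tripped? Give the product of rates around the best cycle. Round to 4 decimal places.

1.0125

(1) 2.82 × 0.329 × 0.85 × 1.11 = 0.87536
(2) 0.756 × 1.36 × 2 × 0.415 = 0.85337
(3) 1.35 × 0.611 × 2.02 × 0.539 = 0.89808
(4) 0.611 × 1 × 2.53 × 0.655 = 1.01252
Highest is cycle (4) at 1.0125 (>1, arbitrage).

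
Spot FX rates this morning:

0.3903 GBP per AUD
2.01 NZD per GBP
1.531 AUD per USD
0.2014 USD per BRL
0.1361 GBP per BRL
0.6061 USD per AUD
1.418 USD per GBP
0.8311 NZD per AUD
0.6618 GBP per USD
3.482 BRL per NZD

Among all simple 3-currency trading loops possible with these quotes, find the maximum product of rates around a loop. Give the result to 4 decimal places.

0.9525

BRL→GBP→NZD→BRL: 0.1361 × 2.01 × 3.482 = 0.95254
GBP→USD→AUD→GBP: 1.418 × 1.531 × 0.3903 = 0.84732
Maximum is BRL→GBP→NZD→BRL at 0.9525; no arbitrage — every cycle loses value.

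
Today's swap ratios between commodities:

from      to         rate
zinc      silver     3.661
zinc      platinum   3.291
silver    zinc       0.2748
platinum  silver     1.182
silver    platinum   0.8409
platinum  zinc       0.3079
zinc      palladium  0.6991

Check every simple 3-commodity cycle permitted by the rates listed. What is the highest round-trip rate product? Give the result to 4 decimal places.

1.0690

silver→zinc→platinum→silver: 0.2748 × 3.291 × 1.182 = 1.06896
silver→platinum→zinc→silver: 0.8409 × 0.3079 × 3.661 = 0.94788
Maximum is silver→zinc→platinum→silver at 1.0690; arbitrage exists.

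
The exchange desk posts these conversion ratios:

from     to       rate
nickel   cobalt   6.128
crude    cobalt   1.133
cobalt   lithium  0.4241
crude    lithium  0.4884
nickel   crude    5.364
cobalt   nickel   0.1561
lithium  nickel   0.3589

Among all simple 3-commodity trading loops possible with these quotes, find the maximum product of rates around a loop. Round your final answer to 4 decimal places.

0.9487

nickel→crude→cobalt→nickel: 5.364 × 1.133 × 0.1561 = 0.94868
nickel→crude→lithium→nickel: 5.364 × 0.4884 × 0.3589 = 0.94024
nickel→cobalt→lithium→nickel: 6.128 × 0.4241 × 0.3589 = 0.93274
Maximum is nickel→crude→cobalt→nickel at 0.9487; no arbitrage — every cycle loses value.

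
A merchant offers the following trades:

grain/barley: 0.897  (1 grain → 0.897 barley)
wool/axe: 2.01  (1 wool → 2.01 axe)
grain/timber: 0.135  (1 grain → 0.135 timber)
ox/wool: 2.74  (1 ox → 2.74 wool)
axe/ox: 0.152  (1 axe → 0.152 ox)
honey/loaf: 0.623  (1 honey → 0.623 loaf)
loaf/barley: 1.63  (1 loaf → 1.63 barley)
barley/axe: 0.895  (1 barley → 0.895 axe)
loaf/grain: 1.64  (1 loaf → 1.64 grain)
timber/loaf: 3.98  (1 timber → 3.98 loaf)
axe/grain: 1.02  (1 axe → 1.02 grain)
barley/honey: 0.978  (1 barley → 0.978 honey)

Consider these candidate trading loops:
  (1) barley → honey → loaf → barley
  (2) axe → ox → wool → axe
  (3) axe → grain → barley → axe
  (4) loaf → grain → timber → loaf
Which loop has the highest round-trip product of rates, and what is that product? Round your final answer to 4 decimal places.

0.9931

(1) 0.978 × 0.623 × 1.63 = 0.99315
(2) 0.152 × 2.74 × 2.01 = 0.83712
(3) 1.02 × 0.897 × 0.895 = 0.81887
(4) 1.64 × 0.135 × 3.98 = 0.88117
Highest is cycle (1) at 0.9931 (≤1, no arbitrage).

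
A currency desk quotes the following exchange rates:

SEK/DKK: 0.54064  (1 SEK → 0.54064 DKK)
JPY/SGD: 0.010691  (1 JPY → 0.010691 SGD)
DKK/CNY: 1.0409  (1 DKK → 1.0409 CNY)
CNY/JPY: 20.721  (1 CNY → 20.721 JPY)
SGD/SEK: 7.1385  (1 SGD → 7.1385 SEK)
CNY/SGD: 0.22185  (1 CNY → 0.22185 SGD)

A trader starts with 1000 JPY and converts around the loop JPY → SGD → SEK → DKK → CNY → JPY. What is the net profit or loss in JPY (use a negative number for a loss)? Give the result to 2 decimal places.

-110.08

1000 JPY × 0.010691 = 10.691 SGD
10.691 SGD × 7.1385 = 76.3177035 SEK
76.3177035 SEK × 0.54064 = 41.26040322024 DKK
41.26040322024 DKK × 1.0409 = 42.947953711947816 CNY
42.947953711947816 CNY × 20.721 = 889.924548865270695336 JPY
Net change: 889.924548865270695336 − 1000 = -110.075451134729304664 JPY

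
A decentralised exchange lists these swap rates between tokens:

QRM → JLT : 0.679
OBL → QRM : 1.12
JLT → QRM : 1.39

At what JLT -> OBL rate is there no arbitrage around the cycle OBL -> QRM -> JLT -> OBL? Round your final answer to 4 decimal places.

Known legs of the cycle: 1.12 × 0.679 = 0.76048
For no arbitrage the full-cycle product must be 1, so the missing rate is 1 / 0.76048 ≈ 1.314959.

1.3150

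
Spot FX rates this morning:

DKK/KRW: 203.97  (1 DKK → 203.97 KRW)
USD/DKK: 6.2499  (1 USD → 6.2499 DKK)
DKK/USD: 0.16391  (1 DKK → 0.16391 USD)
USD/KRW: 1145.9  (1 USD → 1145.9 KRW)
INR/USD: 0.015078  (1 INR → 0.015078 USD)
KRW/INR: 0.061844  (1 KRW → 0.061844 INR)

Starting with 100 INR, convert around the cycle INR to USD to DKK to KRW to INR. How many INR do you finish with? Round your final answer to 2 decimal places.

118.87

100 INR × 0.015078 = 1.5078 USD
1.5078 USD × 6.2499 = 9.42359922 DKK
9.42359922 DKK × 203.97 = 1922.1315329034 KRW
1922.1315329034 KRW × 0.061844 = 118.8723025208778696 INR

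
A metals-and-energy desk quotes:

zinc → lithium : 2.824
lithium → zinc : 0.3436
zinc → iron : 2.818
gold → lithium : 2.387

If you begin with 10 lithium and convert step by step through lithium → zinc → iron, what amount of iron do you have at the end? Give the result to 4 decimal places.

10 lithium × 0.3436 = 3.436 zinc
3.436 zinc × 2.818 = 9.682648 iron

9.6826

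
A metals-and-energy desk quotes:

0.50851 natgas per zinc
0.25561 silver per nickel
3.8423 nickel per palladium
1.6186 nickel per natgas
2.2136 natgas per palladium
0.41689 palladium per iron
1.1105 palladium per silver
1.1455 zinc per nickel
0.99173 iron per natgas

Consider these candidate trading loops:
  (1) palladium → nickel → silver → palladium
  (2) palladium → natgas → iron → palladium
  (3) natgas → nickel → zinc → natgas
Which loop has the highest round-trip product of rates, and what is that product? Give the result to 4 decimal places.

1.0907

(1) 3.8423 × 0.25561 × 1.1105 = 1.09066
(2) 2.2136 × 0.99173 × 0.41689 = 0.91520
(3) 1.6186 × 1.1455 × 0.50851 = 0.94283
Highest is cycle (1) at 1.0907 (>1, arbitrage).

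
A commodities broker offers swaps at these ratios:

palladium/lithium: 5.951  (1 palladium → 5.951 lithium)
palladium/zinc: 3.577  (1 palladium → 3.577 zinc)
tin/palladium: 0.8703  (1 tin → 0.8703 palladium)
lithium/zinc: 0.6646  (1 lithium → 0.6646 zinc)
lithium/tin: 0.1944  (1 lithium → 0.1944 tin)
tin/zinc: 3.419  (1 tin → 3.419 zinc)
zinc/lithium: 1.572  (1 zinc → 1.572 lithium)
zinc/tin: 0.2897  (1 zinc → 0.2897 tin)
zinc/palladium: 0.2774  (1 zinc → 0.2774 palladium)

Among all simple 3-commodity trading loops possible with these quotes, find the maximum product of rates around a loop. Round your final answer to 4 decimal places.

1.0971

palladium→lithium→zinc→palladium: 5.951 × 0.6646 × 0.2774 = 1.09713
tin→zinc→lithium→tin: 3.419 × 1.572 × 0.1944 = 1.04484
tin→palladium→lithium→tin: 0.8703 × 5.951 × 0.1944 = 1.00683
tin→palladium→zinc→tin: 0.8703 × 3.577 × 0.2897 = 0.90185
Maximum is palladium→lithium→zinc→palladium at 1.0971; arbitrage exists.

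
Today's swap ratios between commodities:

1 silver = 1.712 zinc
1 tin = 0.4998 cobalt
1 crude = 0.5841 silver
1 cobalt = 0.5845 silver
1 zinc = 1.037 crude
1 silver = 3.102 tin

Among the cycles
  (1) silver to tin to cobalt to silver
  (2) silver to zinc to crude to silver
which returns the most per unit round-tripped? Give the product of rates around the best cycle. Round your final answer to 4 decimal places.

1.0370

(1) 3.102 × 0.4998 × 0.5845 = 0.90620
(2) 1.712 × 1.037 × 0.5841 = 1.03698
Highest is cycle (2) at 1.0370 (>1, arbitrage).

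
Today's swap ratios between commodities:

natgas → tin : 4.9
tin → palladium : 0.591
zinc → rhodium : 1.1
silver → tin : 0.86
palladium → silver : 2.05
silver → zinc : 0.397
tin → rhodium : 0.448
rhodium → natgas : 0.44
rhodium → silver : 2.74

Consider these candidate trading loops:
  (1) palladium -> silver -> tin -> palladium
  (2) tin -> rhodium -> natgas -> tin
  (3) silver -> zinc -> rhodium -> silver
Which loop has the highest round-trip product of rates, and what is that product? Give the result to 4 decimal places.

(1) 2.05 × 0.86 × 0.591 = 1.04193
(2) 0.448 × 0.44 × 4.9 = 0.96589
(3) 0.397 × 1.1 × 2.74 = 1.19656
Highest is cycle (3) at 1.1966 (>1, arbitrage).

1.1966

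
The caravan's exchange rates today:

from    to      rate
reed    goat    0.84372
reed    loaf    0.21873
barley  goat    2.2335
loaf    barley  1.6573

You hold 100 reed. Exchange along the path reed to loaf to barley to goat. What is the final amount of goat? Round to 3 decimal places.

100 reed × 0.21873 = 21.873 loaf
21.873 loaf × 1.6573 = 36.2501229 barley
36.2501229 barley × 2.2335 = 80.96464949715 goat

80.965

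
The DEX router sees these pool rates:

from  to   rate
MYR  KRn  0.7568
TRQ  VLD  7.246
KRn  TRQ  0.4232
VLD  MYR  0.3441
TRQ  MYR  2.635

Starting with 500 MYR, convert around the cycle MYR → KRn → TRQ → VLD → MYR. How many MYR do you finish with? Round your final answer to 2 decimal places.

500 MYR × 0.7568 = 378.4 KRn
378.4 KRn × 0.4232 = 160.13888 TRQ
160.13888 TRQ × 7.246 = 1160.36632448 VLD
1160.36632448 VLD × 0.3441 = 399.282052253568 MYR

399.28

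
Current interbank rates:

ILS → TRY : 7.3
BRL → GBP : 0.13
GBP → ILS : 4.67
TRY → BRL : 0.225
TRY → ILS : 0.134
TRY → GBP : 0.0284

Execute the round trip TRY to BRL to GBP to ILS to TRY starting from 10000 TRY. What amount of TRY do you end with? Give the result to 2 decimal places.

9971.62

10000 TRY × 0.225 = 2250 BRL
2250 BRL × 0.13 = 292.5 GBP
292.5 GBP × 4.67 = 1365.975 ILS
1365.975 ILS × 7.3 = 9971.6175 TRY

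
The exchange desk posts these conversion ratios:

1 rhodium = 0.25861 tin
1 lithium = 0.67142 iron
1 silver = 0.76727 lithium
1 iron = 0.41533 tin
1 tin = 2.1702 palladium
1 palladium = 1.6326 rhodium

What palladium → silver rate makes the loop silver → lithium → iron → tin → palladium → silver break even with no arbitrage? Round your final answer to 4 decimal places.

Known legs of the cycle: 0.76727 × 0.67142 × 0.41533 × 2.1702 = 0.4643394179877968844
For no arbitrage the full-cycle product must be 1, so the missing rate is 1 / 0.4643394179877968844 ≈ 2.153597.

2.1536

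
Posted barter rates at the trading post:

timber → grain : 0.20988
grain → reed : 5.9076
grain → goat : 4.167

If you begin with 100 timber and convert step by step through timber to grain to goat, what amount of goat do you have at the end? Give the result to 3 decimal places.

87.457

100 timber × 0.20988 = 20.988 grain
20.988 grain × 4.167 = 87.456996 goat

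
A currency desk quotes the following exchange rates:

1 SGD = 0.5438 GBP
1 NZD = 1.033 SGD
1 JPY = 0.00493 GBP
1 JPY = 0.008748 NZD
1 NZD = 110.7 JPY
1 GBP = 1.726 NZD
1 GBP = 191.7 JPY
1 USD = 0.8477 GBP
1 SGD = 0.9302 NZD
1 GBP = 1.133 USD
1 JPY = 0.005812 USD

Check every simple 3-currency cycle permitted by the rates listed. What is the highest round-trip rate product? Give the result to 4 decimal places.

0.9696

GBP→NZD→SGD→GBP: 1.726 × 1.033 × 0.5438 = 0.96957
USD→GBP→JPY→USD: 0.8477 × 191.7 × 0.005812 = 0.94447
GBP→NZD→JPY→GBP: 1.726 × 110.7 × 0.00493 = 0.94197
Maximum is GBP→NZD→SGD→GBP at 0.9696; no arbitrage — every cycle loses value.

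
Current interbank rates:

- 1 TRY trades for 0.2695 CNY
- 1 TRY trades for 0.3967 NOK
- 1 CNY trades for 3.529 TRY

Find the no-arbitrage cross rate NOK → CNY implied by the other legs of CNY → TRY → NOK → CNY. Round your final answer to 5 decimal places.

Known legs of the cycle: 3.529 × 0.3967 = 1.3999543
For no arbitrage the full-cycle product must be 1, so the missing rate is 1 / 1.3999543 ≈ 0.7143090.

0.71431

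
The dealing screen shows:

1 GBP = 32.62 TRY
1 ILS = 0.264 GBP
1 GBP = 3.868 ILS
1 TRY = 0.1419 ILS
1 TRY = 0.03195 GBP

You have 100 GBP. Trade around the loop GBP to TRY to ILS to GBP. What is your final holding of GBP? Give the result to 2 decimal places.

100 GBP × 32.62 = 3262 TRY
3262 TRY × 0.1419 = 462.8778 ILS
462.8778 ILS × 0.264 = 122.1997392 GBP

122.20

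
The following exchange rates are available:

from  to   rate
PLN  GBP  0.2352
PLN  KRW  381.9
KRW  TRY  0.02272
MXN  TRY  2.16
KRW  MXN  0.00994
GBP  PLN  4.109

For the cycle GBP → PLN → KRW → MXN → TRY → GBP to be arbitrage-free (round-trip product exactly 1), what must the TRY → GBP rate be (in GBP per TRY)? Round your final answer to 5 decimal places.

0.02968

Known legs of the cycle: 4.109 × 381.9 × 0.00994 × 2.16 = 33.69193352784
For no arbitrage the full-cycle product must be 1, so the missing rate is 1 / 33.69193352784 ≈ 0.0296807.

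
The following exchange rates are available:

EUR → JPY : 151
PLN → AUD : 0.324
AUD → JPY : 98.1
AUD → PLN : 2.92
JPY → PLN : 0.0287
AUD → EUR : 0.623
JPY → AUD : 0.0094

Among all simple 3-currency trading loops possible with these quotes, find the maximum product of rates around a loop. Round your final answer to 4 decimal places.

0.9122

JPY→PLN→AUD→JPY: 0.0287 × 0.324 × 98.1 = 0.91221
JPY→AUD→EUR→JPY: 0.0094 × 0.623 × 151 = 0.88429
Maximum is JPY→PLN→AUD→JPY at 0.9122; no arbitrage — every cycle loses value.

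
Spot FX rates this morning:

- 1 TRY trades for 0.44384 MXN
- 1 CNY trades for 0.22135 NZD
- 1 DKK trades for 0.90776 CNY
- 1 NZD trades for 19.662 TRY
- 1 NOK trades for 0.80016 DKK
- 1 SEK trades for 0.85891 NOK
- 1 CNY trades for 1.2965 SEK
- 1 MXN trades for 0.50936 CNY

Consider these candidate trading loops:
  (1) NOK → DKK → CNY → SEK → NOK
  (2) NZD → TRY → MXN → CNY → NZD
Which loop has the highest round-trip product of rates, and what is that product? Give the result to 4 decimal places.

(1) 0.80016 × 0.90776 × 1.2965 × 0.85891 = 0.80885
(2) 19.662 × 0.44384 × 0.50936 × 0.22135 = 0.98392
Highest is cycle (2) at 0.9839 (≤1, no arbitrage).

0.9839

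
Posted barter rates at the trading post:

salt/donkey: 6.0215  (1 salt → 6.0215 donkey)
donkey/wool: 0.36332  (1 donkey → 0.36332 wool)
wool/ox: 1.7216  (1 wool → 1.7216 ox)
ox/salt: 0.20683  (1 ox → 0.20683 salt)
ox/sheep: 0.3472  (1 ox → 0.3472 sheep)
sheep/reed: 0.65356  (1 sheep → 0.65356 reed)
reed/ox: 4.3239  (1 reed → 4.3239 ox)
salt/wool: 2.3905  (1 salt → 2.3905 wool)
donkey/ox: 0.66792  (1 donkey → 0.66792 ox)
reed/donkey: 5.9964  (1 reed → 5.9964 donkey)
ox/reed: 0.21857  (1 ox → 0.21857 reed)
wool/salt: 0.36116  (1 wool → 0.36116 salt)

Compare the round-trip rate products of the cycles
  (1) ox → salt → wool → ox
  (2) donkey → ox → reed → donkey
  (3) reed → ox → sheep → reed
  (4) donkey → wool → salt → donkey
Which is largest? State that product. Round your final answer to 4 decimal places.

0.9812

(1) 0.20683 × 2.3905 × 1.7216 = 0.85121
(2) 0.66792 × 0.21857 × 5.9964 = 0.87540
(3) 4.3239 × 0.3472 × 0.65356 = 0.98116
(4) 0.36332 × 0.36116 × 6.0215 = 0.79012
Highest is cycle (3) at 0.9812 (≤1, no arbitrage).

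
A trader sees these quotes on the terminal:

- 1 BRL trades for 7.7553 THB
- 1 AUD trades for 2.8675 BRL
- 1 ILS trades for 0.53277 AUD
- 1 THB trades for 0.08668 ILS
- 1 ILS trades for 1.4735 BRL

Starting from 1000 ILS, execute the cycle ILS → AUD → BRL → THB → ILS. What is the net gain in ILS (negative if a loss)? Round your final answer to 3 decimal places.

26.977

1000 ILS × 0.53277 = 532.77 AUD
532.77 AUD × 2.8675 = 1527.717975 BRL
1527.717975 BRL × 7.7553 = 11847.9112115175 THB
11847.9112115175 THB × 0.08668 = 1026.9769438143369 ILS
Net change: 1026.9769438143369 − 1000 = 26.9769438143369 ILS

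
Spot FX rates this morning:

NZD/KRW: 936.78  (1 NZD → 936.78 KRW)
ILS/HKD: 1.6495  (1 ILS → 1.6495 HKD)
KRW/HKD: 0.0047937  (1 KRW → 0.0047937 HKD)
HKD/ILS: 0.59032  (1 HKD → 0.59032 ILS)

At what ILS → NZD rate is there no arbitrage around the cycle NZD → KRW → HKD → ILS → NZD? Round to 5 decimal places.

Known legs of the cycle: 936.78 × 0.0047937 × 0.59032 = 2.65091595427152
For no arbitrage the full-cycle product must be 1, so the missing rate is 1 / 2.65091595427152 ≈ 0.3772281.

0.37723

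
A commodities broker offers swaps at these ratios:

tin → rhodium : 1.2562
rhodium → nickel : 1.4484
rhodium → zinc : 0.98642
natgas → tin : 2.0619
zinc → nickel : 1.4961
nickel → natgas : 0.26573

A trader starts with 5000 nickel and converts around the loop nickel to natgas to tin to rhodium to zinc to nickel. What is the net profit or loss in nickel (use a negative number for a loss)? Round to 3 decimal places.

5000 nickel × 0.26573 = 1328.65 natgas
1328.65 natgas × 2.0619 = 2739.543435 tin
2739.543435 tin × 1.2562 = 3441.414463047 rhodium
3441.414463047 rhodium × 0.98642 = 3394.68005463882174 zinc
3394.68005463882174 zinc × 1.4961 = 5078.780829745141205214 nickel
Net change: 5078.780829745141205214 − 5000 = 78.780829745141205214 nickel

78.781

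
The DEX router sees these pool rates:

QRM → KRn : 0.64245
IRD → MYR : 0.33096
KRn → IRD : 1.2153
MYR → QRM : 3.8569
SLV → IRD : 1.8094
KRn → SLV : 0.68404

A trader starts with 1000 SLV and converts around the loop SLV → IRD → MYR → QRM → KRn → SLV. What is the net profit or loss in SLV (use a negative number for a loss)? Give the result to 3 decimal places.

15.008

1000 SLV × 1.8094 = 1809.4 IRD
1809.4 IRD × 0.33096 = 598.839024 MYR
598.839024 MYR × 3.8569 = 2309.6622316656 QRM
2309.6622316656 QRM × 0.64245 = 1483.84250073356472 KRn
1483.84250073356472 KRn × 0.68404 = 1015.0076242017876110688 SLV
Net change: 1015.0076242017876110688 − 1000 = 15.0076242017876110688 SLV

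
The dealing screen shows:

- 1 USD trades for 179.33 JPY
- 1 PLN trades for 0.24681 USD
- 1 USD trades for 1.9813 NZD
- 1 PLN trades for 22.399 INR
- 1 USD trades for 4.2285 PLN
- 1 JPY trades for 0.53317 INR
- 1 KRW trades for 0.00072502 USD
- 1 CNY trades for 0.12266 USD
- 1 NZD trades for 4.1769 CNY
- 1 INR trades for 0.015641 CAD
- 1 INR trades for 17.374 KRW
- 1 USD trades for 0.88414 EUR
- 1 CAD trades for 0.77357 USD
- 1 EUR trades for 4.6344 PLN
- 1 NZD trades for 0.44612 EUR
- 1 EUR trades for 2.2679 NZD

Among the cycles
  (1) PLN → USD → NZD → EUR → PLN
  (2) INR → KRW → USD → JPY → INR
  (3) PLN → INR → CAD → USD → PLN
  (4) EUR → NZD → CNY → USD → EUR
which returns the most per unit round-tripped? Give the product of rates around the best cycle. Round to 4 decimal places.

(1) 0.24681 × 1.9813 × 0.44612 × 4.6344 = 1.01102
(2) 17.374 × 0.00072502 × 179.33 × 0.53317 = 1.20439
(3) 22.399 × 0.015641 × 0.77357 × 4.2285 = 1.14599
(4) 2.2679 × 4.1769 × 0.12266 × 0.88414 = 1.02731
Highest is cycle (2) at 1.2044 (>1, arbitrage).

1.2044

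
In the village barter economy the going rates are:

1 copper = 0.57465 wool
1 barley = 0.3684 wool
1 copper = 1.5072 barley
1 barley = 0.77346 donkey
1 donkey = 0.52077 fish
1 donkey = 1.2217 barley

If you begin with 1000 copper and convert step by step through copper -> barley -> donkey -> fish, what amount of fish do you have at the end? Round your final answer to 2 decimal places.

607.09

1000 copper × 1.5072 = 1507.2 barley
1507.2 barley × 0.77346 = 1165.758912 donkey
1165.758912 donkey × 0.52077 = 607.09226860224 fish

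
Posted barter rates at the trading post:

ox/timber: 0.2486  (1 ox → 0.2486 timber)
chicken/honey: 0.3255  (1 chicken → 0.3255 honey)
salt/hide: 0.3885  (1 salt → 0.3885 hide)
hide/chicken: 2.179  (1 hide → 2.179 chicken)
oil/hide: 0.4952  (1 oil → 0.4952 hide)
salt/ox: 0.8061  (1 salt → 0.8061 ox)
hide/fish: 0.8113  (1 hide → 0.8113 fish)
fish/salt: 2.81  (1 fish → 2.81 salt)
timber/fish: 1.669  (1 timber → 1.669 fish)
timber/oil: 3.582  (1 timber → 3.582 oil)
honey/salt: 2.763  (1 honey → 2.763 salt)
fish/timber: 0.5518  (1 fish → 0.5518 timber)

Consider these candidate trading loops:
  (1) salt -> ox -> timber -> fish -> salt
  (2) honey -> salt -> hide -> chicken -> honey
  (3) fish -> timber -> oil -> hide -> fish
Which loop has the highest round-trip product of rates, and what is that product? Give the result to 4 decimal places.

(1) 0.8061 × 0.2486 × 1.669 × 2.81 = 0.93984
(2) 2.763 × 0.3885 × 2.179 × 0.3255 = 0.76134
(3) 0.5518 × 3.582 × 0.4952 × 0.8113 = 0.79409
Highest is cycle (1) at 0.9398 (≤1, no arbitrage).

0.9398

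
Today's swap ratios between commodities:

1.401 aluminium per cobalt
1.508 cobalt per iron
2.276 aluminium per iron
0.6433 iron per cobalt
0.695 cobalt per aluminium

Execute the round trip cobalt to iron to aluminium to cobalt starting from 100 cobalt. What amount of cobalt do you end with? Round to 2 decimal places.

101.76

100 cobalt × 0.6433 = 64.33 iron
64.33 iron × 2.276 = 146.41508 aluminium
146.41508 aluminium × 0.695 = 101.7584806 cobalt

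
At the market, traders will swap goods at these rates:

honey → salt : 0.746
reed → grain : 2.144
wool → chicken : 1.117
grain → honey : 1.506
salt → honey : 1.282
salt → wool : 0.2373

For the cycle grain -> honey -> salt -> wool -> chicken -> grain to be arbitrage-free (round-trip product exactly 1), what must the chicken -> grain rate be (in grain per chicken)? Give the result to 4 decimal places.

Known legs of the cycle: 1.506 × 0.746 × 0.2373 × 1.117 = 0.2977931548116
For no arbitrage the full-cycle product must be 1, so the missing rate is 1 / 0.2977931548116 ≈ 3.358036.

3.3580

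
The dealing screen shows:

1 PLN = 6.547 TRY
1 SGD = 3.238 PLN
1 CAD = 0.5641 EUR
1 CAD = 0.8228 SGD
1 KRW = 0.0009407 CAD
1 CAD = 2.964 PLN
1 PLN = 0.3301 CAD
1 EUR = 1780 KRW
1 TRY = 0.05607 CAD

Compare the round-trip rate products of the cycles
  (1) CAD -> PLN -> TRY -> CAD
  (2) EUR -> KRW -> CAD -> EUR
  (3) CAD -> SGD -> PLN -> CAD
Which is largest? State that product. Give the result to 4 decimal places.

1.0881

(1) 2.964 × 6.547 × 0.05607 = 1.08806
(2) 1780 × 0.0009407 × 0.5641 = 0.94455
(3) 0.8228 × 3.238 × 0.3301 = 0.87946
Highest is cycle (1) at 1.0881 (>1, arbitrage).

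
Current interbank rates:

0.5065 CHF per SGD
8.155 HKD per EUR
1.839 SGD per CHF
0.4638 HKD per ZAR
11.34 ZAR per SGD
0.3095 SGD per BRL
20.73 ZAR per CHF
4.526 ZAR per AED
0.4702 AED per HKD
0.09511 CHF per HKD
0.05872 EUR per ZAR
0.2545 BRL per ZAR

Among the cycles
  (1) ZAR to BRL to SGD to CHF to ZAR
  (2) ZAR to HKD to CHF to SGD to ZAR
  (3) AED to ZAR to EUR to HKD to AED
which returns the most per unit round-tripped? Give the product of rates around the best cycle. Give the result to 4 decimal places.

(1) 0.2545 × 0.3095 × 0.5065 × 20.73 = 0.82704
(2) 0.4638 × 0.09511 × 1.839 × 11.34 = 0.91992
(3) 4.526 × 0.05872 × 8.155 × 0.4702 = 1.01908
Highest is cycle (3) at 1.0191 (>1, arbitrage).

1.0191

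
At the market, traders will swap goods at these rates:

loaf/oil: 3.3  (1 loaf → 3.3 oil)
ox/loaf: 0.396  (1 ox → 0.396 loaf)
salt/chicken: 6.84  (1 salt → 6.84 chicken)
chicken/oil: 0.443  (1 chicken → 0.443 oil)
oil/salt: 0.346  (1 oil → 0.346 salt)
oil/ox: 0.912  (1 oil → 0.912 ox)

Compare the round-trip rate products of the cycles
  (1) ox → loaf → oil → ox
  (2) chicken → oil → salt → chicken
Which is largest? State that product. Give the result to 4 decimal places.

1.1918

(1) 0.396 × 3.3 × 0.912 = 1.19180
(2) 0.443 × 0.346 × 6.84 = 1.04842
Highest is cycle (1) at 1.1918 (>1, arbitrage).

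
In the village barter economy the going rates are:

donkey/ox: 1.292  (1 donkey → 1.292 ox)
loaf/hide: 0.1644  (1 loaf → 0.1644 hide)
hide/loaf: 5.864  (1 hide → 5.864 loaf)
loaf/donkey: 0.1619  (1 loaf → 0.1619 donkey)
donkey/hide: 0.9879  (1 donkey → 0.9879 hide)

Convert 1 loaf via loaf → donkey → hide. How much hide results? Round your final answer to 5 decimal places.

0.15994

1 loaf × 0.1619 = 0.1619 donkey
0.1619 donkey × 0.9879 = 0.15994101 hide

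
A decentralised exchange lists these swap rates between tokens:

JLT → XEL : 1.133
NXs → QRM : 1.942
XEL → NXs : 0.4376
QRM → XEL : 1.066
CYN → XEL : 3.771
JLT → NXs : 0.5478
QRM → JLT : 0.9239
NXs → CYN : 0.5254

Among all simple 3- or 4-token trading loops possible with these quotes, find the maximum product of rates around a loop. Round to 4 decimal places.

0.9829

QRM→JLT→NXs→QRM: 0.9239 × 0.5478 × 1.942 = 0.98287
QRM→XEL→NXs→QRM: 1.066 × 0.4376 × 1.942 = 0.90591
QRM→JLT→XEL→NXs→QRM: 0.9239 × 1.133 × 0.4376 × 1.942 = 0.88957
XEL→NXs→CYN→XEL: 0.4376 × 0.5254 × 3.771 = 0.86701
Maximum is QRM→JLT→NXs→QRM at 0.9829; no arbitrage — every cycle loses value.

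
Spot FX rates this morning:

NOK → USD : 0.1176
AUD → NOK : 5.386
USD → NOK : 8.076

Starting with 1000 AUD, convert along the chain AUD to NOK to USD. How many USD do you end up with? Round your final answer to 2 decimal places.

1000 AUD × 5.386 = 5386 NOK
5386 NOK × 0.1176 = 633.3936 USD

633.39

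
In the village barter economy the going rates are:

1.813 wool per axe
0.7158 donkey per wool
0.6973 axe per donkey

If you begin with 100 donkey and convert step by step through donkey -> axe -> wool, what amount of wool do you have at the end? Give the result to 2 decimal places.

126.42

100 donkey × 0.6973 = 69.73 axe
69.73 axe × 1.813 = 126.42049 wool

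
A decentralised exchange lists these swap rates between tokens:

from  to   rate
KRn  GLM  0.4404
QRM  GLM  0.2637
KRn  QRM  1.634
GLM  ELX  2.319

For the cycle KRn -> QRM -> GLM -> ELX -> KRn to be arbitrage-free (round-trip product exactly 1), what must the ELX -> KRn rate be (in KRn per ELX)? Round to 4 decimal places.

1.0008

Known legs of the cycle: 1.634 × 0.2637 × 2.319 = 0.9992241702
For no arbitrage the full-cycle product must be 1, so the missing rate is 1 / 0.9992241702 ≈ 1.000776.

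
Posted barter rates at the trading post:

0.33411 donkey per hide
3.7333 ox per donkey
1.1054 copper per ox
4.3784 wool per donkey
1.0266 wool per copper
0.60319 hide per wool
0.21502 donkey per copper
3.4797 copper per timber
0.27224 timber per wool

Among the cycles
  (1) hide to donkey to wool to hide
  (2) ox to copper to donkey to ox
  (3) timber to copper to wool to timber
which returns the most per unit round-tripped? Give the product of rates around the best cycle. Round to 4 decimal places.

0.9725

(1) 0.33411 × 4.3784 × 0.60319 = 0.88239
(2) 1.1054 × 0.21502 × 3.7333 = 0.88734
(3) 3.4797 × 1.0266 × 0.27224 = 0.97251
Highest is cycle (3) at 0.9725 (≤1, no arbitrage).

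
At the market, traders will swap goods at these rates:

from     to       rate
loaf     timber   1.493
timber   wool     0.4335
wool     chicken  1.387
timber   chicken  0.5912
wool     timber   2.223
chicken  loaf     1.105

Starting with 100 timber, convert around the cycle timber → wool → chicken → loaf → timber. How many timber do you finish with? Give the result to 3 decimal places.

100 timber × 0.4335 = 43.35 wool
43.35 wool × 1.387 = 60.12645 chicken
60.12645 chicken × 1.105 = 66.43972725 loaf
66.43972725 loaf × 1.493 = 99.19451278425 timber

99.195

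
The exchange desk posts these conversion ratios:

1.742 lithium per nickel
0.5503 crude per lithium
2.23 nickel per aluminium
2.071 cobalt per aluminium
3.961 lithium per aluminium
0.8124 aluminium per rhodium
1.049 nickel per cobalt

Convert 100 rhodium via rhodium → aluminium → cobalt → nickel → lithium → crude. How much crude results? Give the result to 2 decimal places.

100 rhodium × 0.8124 = 81.24 aluminium
81.24 aluminium × 2.071 = 168.24804 cobalt
168.24804 cobalt × 1.049 = 176.49219396 nickel
176.49219396 nickel × 1.742 = 307.44940187832 lithium
307.44940187832 lithium × 0.5503 = 169.189405853639496 crude

169.19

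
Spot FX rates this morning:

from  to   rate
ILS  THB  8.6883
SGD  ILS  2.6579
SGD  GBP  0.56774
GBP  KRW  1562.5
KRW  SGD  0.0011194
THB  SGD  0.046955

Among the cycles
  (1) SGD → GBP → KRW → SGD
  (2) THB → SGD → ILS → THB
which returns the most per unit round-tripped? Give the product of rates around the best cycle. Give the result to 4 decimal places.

(1) 0.56774 × 1562.5 × 0.0011194 = 0.99301
(2) 0.046955 × 2.6579 × 8.6883 = 1.08431
Highest is cycle (2) at 1.0843 (>1, arbitrage).

1.0843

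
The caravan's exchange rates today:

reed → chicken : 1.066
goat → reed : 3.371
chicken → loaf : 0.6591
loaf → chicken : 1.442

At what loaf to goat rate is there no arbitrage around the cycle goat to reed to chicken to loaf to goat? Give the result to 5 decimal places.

Known legs of the cycle: 3.371 × 1.066 × 0.6591 = 2.3684666226
For no arbitrage the full-cycle product must be 1, so the missing rate is 1 / 2.3684666226 ≈ 0.4222141.

0.42221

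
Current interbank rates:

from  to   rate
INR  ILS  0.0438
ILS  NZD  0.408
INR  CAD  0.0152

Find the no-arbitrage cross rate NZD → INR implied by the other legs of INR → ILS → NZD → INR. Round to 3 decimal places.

Known legs of the cycle: 0.0438 × 0.408 = 0.0178704
For no arbitrage the full-cycle product must be 1, so the missing rate is 1 / 0.0178704 ≈ 55.95846.

55.958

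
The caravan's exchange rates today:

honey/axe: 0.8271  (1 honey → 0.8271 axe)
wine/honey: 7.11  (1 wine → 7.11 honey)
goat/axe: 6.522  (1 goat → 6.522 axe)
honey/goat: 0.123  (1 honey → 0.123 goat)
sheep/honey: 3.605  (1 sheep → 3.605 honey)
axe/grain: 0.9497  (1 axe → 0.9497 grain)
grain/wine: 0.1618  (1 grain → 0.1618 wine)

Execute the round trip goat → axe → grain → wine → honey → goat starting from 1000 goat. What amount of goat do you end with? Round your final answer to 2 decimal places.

876.44

1000 goat × 6.522 = 6522 axe
6522 axe × 0.9497 = 6193.9434 grain
6193.9434 grain × 0.1618 = 1002.18004212 wine
1002.18004212 wine × 7.11 = 7125.5000994732 honey
7125.5000994732 honey × 0.123 = 876.4365122352036 goat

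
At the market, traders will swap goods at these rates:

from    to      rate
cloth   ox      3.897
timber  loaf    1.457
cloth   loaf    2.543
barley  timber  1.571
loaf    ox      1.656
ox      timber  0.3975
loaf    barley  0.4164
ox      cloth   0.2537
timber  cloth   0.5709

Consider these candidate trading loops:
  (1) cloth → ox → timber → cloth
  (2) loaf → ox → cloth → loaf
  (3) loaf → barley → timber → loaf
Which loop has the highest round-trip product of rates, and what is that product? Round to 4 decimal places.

1.0684

(1) 3.897 × 0.3975 × 0.5709 = 0.88436
(2) 1.656 × 0.2537 × 2.543 = 1.06838
(3) 0.4164 × 1.571 × 1.457 = 0.95312
Highest is cycle (2) at 1.0684 (>1, arbitrage).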